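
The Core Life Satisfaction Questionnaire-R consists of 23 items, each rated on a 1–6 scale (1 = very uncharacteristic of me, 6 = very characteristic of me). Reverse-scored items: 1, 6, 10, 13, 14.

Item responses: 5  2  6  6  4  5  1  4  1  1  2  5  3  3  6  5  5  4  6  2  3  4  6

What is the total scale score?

Raw sum = 89. Reverse-scored items: 1, 6, 10, 13, 14; their raw sum = 17.
Each reversal replaces raw with 7 − raw, changing the total by 7 − 2·raw per item.
Total = 89 + 5·7 − 2·17 = 89 + 35 − 34 = 90

90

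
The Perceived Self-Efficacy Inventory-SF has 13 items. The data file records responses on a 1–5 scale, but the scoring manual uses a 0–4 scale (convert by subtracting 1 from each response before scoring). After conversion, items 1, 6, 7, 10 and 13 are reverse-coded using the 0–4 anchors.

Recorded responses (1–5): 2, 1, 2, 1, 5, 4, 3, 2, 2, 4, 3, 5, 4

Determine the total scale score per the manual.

Convert to 0–4: 1, 0, 1, 0, 4, 3, 2, 1, 1, 3, 2, 4, 3
Reverse-coded (on a 0–4 scale, reversed = 4 − raw):
  item 1: 4 − 1 = 3
  item 6: 4 − 3 = 1
  item 7: 4 − 2 = 2
  item 10: 4 − 3 = 1
  item 13: 4 − 3 = 1
Scored: 3, 0, 1, 0, 4, 1, 2, 1, 1, 1, 2, 4, 1
Total = 21

21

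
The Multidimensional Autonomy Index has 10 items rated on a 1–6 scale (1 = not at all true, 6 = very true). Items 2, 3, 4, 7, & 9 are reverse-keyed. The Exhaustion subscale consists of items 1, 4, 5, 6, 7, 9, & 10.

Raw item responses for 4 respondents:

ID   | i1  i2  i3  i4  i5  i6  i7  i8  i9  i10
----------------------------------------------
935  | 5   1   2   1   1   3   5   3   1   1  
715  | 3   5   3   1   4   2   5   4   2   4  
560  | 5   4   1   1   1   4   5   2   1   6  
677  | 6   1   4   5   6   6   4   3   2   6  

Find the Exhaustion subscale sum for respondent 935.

24

Respondent 935 raw: 5, 1, 2, 1, 1, 3, 5, 3, 1, 1.
Exhaustion items: 1, 4, 5, 6, 7, 9, 10.
Reverse-coded (reverse-coded value = 7 − response):
  item 1: 5
  item 4: 7 − 1 = 6
  item 5: 1
  item 6: 3
  item 7: 7 − 5 = 2
  item 9: 7 − 1 = 6
  item 10: 1
Sum = 5 + 6 + 1 + 3 + 2 + 6 + 1 = 24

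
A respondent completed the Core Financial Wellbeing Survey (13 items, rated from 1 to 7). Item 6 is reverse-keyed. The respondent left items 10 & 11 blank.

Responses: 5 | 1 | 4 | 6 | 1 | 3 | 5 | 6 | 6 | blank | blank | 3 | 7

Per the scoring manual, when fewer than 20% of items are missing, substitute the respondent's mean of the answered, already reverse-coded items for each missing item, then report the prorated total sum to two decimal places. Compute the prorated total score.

57.91

Reverse-coded (reverse-coded value = 8 − response):
  item 6: 8 − 3 = 5
Completed scored items (11 of 13): 5, 1, 4, 6, 1, 5, 5, 6, 6, 3, 7; sum = 49.
Person mean = 49 / 11 ≈ 4.4545
Prorated total = (49 / 11) × 13 = 57.91 (to 2 dp)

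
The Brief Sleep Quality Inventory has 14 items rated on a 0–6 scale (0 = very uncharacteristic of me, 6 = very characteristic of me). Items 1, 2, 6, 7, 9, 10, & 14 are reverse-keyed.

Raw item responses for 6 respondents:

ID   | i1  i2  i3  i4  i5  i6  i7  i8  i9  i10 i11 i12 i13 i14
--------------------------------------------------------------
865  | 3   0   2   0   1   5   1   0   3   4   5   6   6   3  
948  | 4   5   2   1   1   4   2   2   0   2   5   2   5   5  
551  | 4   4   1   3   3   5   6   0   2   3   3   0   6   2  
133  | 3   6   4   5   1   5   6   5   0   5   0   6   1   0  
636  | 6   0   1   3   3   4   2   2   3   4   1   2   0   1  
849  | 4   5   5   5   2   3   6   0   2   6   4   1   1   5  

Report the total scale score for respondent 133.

39

Respondent 133 raw: 3, 6, 4, 5, 1, 5, 6, 5, 0, 5, 0, 6, 1, 0.
Reverse-coded (reverse-coded value = 6 − response):
  item 1: 6 − 3 = 3
  item 2: 6 − 6 = 0
  item 3: 4
  item 4: 5
  item 5: 1
  item 6: 6 − 5 = 1
  item 7: 6 − 6 = 0
  item 8: 5
  item 9: 6 − 0 = 6
  item 10: 6 − 5 = 1
  item 11: 0
  item 12: 6
  item 13: 1
  item 14: 6 − 0 = 6
Sum = 3 + 0 + 4 + 5 + 1 + 1 + 0 + 5 + 6 + 1 + 0 + 6 + 1 + 6 = 39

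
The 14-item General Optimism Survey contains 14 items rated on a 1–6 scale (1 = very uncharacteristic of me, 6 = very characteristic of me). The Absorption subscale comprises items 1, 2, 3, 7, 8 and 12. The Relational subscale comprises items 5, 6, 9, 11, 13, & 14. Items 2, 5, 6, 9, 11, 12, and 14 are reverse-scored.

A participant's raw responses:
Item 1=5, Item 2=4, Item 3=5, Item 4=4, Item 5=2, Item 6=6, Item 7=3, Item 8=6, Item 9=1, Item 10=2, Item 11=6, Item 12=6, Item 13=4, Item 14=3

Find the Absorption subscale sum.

Absorption items: 1, 2, 3, 7, 8, 12.
Of these, items 2 and 12 are reverse-scored; reversed = (1+6) − raw = 7 − raw.
  item 1: 5
  item 2: 7 − 4 = 3
  item 3: 5
  item 7: 3
  item 8: 6
  item 12: 7 − 6 = 1
Sum = 5 + 3 + 5 + 3 + 6 + 1 = 23

23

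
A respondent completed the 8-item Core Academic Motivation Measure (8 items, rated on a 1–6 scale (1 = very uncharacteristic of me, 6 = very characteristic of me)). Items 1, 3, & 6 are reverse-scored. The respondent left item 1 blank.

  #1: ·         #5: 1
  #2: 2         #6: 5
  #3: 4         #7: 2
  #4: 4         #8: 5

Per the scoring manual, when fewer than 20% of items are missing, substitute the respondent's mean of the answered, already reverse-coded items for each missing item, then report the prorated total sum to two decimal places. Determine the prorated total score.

21.71

Reverse-coded (reverse-coded value = 7 − response):
  item 3: 7 − 4 = 3
  item 6: 7 − 5 = 2
Completed scored items (7 of 8): 2, 3, 4, 1, 2, 2, 5; sum = 19.
Person mean = 19 / 7 ≈ 2.7143
Prorated total = (19 / 7) × 8 = 21.71 (to 2 dp)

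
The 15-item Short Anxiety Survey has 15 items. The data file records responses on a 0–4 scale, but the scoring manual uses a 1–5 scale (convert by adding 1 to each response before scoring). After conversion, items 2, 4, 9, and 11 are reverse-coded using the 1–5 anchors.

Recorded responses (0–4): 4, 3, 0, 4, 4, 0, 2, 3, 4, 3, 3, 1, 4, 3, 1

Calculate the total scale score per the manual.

Convert to 1–5: 5, 4, 1, 5, 5, 1, 3, 4, 5, 4, 4, 2, 5, 4, 2
Reverse-coded (on a 1–5 scale, reversed = 6 − raw):
  item 2: 6 − 4 = 2
  item 4: 6 − 5 = 1
  item 9: 6 − 5 = 1
  item 11: 6 − 4 = 2
Scored: 5, 2, 1, 1, 5, 1, 3, 4, 1, 4, 2, 2, 5, 4, 2
Total = 42

42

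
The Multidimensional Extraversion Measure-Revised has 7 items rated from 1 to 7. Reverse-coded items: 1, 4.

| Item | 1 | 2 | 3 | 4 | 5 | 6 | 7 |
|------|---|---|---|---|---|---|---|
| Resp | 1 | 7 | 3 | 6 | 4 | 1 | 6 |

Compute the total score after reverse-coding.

30

Raw sum = 28. Reverse-coded items: 1, 4; their raw sum = 7.
Each reversal replaces raw with 8 − raw, changing the total by 8 − 2·raw per item.
Total = 28 + 2·8 − 2·7 = 28 + 16 − 14 = 30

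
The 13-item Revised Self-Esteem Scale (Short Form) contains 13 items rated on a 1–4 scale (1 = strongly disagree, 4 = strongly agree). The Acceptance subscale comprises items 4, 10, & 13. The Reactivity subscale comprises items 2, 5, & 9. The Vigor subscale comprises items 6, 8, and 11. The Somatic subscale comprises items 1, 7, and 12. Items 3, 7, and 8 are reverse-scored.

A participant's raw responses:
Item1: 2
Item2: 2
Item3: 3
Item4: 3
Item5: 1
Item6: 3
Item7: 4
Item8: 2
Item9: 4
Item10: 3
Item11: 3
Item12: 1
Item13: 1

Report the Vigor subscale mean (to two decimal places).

3.00

Vigor items: 6, 8, 11.
Of these, item 8 is reverse-scored; reversed = (1+4) − raw = 5 − raw.
  item 6: 3
  item 8: 5 − 2 = 3
  item 11: 3
Sum = 3 + 3 + 3 = 9
Mean = 9 / 3 = 3.00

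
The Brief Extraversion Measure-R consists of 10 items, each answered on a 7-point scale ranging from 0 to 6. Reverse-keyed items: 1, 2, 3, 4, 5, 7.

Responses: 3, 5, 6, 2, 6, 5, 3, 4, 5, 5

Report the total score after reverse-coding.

30

Apply reverse scoring (reversed = (0+6) − raw = 6 − raw):
  item 1: 6 − 3 = 3
  item 2: 6 − 5 = 1
  item 3: 6 − 6 = 0
  item 4: 6 − 2 = 4
  item 5: 6 − 6 = 0
  item 7: 6 − 3 = 3
Scored items: 3, 1, 0, 4, 0, 5, 3, 4, 5, 5
Total = 3 + 1 + 0 + 4 + 0 + 5 + 3 + 4 + 5 + 5 = 30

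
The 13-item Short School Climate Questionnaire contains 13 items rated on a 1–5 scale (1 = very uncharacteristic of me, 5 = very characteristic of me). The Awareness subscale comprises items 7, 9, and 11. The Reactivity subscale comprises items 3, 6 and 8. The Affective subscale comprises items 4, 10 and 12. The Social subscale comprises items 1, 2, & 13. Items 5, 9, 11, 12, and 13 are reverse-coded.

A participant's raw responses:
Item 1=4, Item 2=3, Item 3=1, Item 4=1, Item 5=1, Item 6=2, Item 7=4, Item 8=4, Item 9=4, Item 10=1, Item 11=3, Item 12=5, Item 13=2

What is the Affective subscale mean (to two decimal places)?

1.00

Affective items: 4, 10, 12.
Of these, item 12 is reverse-coded; reverse-coded value = 6 − response.
  item 4: 1
  item 10: 1
  item 12: 6 − 5 = 1
Sum = 1 + 1 + 1 = 3
Mean = 3 / 3 = 1.00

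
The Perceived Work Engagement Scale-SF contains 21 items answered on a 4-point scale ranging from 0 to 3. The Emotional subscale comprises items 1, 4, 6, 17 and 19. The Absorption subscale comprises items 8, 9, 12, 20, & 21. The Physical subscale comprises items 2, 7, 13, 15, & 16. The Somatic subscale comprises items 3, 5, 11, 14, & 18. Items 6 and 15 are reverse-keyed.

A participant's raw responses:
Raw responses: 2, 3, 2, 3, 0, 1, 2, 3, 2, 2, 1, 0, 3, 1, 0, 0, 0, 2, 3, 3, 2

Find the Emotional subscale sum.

10

Emotional items: 1, 4, 6, 17, 19.
Of these, item 6 is reverse-keyed; reversed = (0+3) − raw = 3 − raw.
  item 1: 2
  item 4: 3
  item 6: 3 − 1 = 2
  item 17: 0
  item 19: 3
Sum = 2 + 3 + 2 + 0 + 3 = 10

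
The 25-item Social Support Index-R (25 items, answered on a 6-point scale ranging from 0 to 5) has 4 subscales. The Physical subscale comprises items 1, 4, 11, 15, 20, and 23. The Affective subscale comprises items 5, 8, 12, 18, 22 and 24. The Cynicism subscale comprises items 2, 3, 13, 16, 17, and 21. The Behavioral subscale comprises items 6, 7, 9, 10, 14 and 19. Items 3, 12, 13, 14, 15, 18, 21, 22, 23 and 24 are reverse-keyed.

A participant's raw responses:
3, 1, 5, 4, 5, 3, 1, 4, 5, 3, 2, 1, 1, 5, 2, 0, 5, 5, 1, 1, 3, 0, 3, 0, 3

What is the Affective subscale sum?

Affective items: 5, 8, 12, 18, 22, 24.
Of these, items 12, 18, 22 and 24 are reverse-keyed; reversed = (0+5) − raw = 5 − raw.
  item 5: 5
  item 8: 4
  item 12: 5 − 1 = 4
  item 18: 5 − 5 = 0
  item 22: 5 − 0 = 5
  item 24: 5 − 0 = 5
Sum = 5 + 4 + 4 + 0 + 5 + 5 = 23

23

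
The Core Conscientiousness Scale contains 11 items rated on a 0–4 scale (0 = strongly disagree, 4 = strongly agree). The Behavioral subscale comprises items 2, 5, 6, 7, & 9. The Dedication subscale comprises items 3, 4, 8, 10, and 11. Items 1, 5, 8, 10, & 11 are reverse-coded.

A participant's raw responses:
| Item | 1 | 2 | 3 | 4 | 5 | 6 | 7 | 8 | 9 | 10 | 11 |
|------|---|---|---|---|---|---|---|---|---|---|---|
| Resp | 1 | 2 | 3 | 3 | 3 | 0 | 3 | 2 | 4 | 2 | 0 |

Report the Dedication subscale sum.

Dedication items: 3, 4, 8, 10, 11.
Of these, items 8, 10 and 11 are reverse-coded; reverse-coded value = 4 − response.
  item 3: 3
  item 4: 3
  item 8: 4 − 2 = 2
  item 10: 4 − 2 = 2
  item 11: 4 − 0 = 4
Sum = 3 + 3 + 2 + 2 + 4 = 14

14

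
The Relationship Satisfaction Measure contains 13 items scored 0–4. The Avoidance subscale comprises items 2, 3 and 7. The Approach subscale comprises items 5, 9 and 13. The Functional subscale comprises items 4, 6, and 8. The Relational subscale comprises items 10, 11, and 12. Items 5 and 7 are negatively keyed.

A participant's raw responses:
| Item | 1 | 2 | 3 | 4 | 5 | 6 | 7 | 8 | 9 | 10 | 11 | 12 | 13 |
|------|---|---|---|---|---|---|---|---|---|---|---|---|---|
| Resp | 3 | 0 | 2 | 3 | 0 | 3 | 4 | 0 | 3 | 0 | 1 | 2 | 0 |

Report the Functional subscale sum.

Functional items: 4, 6, 8.
  item 4: 3
  item 6: 3
  item 8: 0
Sum = 3 + 3 + 0 = 6

6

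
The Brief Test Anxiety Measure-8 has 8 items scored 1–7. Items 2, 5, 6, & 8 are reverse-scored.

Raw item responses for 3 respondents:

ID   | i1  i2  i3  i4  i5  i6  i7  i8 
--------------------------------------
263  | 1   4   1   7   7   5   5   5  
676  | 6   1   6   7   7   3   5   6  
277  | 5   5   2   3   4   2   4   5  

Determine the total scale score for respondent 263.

Respondent 263 raw: 1, 4, 1, 7, 7, 5, 5, 5.
Reverse-coded (reverse-coded value = 8 − response):
  item 1: 1
  item 2: 8 − 4 = 4
  item 3: 1
  item 4: 7
  item 5: 8 − 7 = 1
  item 6: 8 − 5 = 3
  item 7: 5
  item 8: 8 − 5 = 3
Sum = 1 + 4 + 1 + 7 + 1 + 3 + 5 + 3 = 25

25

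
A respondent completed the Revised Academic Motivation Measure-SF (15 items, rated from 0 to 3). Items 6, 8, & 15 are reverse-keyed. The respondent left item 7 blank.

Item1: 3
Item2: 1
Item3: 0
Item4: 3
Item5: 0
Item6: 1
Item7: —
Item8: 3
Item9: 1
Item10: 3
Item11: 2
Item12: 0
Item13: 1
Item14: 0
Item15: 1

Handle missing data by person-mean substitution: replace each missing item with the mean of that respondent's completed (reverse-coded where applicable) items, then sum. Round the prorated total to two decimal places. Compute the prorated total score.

19.29

Reverse-coded (reverse-coded value = 3 − response):
  item 6: 3 − 1 = 2
  item 8: 3 − 3 = 0
  item 15: 3 − 1 = 2
Completed scored items (14 of 15): 3, 1, 0, 3, 0, 2, 0, 1, 3, 2, 0, 1, 0, 2; sum = 18.
Person mean = 18 / 14 ≈ 1.2857
Prorated total = (18 / 14) × 15 = 19.29 (to 2 dp)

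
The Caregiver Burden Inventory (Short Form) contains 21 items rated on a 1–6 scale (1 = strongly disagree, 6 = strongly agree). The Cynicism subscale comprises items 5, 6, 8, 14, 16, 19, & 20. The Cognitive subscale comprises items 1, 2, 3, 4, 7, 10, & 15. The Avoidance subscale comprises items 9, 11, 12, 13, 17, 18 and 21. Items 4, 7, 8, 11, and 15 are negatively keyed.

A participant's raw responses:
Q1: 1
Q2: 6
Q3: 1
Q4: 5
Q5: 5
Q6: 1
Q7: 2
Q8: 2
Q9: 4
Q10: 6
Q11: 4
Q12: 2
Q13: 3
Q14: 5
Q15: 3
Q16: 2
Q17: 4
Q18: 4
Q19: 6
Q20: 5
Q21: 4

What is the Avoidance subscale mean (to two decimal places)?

3.43

Avoidance items: 9, 11, 12, 13, 17, 18, 21.
Of these, item 11 is negatively keyed; reverse-coded value = 7 − response.
  item 9: 4
  item 11: 7 − 4 = 3
  item 12: 2
  item 13: 3
  item 17: 4
  item 18: 4
  item 21: 4
Sum = 4 + 3 + 2 + 3 + 4 + 4 + 4 = 24
Mean = 24 / 7 = 3.43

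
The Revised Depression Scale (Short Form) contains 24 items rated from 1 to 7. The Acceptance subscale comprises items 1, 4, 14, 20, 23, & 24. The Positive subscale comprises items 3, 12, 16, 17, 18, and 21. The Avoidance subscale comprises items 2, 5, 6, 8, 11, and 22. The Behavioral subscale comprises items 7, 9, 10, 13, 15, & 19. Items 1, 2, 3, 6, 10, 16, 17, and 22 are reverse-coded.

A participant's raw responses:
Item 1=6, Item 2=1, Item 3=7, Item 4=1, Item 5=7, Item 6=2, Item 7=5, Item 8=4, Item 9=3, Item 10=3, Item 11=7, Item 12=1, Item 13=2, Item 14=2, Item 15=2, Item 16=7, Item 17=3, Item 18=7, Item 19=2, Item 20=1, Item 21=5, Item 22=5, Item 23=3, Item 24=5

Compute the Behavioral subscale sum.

19

Behavioral items: 7, 9, 10, 13, 15, 19.
Of these, item 10 is reverse-coded; on a 1–7 scale, reversed = 8 − raw.
  item 7: 5
  item 9: 3
  item 10: 8 − 3 = 5
  item 13: 2
  item 15: 2
  item 19: 2
Sum = 5 + 3 + 5 + 2 + 2 + 2 = 19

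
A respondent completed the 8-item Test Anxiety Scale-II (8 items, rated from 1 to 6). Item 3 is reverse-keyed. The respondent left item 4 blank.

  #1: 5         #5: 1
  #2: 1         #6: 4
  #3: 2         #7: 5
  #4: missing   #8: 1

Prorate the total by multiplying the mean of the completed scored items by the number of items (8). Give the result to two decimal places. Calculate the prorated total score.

Reverse-coded (reverse-coded value = 7 − response):
  item 3: 7 − 2 = 5
Completed scored items (7 of 8): 5, 1, 5, 1, 4, 5, 1; sum = 22.
Person mean = 22 / 7 ≈ 3.1429
Prorated total = (22 / 7) × 8 = 25.14 (to 2 dp)

25.14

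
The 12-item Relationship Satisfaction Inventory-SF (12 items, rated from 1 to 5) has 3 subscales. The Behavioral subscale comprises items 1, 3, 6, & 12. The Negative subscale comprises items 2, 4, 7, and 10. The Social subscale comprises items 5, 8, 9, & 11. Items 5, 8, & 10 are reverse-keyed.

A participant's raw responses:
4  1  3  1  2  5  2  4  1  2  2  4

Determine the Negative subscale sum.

Negative items: 2, 4, 7, 10.
Of these, item 10 is reverse-keyed; reversed = (1+5) − raw = 6 − raw.
  item 2: 1
  item 4: 1
  item 7: 2
  item 10: 6 − 2 = 4
Sum = 1 + 1 + 2 + 4 = 8

8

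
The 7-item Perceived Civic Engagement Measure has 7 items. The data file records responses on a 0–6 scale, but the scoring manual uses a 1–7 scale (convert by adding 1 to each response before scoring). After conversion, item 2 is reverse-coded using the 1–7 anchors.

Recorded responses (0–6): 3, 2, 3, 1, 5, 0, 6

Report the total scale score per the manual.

Convert to 1–7: 4, 3, 4, 2, 6, 1, 7
Reverse-coded (reversed = (1+7) − raw = 8 − raw):
  item 2: 8 − 3 = 5
Scored: 4, 5, 4, 2, 6, 1, 7
Total = 29

29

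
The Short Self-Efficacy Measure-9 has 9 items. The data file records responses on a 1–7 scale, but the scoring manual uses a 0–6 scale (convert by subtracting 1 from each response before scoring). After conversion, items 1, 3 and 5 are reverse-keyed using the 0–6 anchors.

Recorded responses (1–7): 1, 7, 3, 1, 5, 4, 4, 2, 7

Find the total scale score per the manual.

31

Convert to 0–6: 0, 6, 2, 0, 4, 3, 3, 1, 6
Reverse-coded (on a 0–6 scale, reversed = 6 − raw):
  item 1: 6 − 0 = 6
  item 3: 6 − 2 = 4
  item 5: 6 − 4 = 2
Scored: 6, 6, 4, 0, 2, 3, 3, 1, 6
Total = 31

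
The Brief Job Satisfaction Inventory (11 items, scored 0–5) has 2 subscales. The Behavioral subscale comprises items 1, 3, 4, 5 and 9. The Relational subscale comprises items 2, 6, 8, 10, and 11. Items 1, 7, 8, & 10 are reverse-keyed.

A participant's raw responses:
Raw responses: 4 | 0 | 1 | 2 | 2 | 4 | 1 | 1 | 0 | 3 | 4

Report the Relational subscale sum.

Relational items: 2, 6, 8, 10, 11.
Of these, items 8 and 10 are reverse-keyed; reverse-coded value = 5 − response.
  item 2: 0
  item 6: 4
  item 8: 5 − 1 = 4
  item 10: 5 − 3 = 2
  item 11: 4
Sum = 0 + 4 + 4 + 2 + 4 = 14

14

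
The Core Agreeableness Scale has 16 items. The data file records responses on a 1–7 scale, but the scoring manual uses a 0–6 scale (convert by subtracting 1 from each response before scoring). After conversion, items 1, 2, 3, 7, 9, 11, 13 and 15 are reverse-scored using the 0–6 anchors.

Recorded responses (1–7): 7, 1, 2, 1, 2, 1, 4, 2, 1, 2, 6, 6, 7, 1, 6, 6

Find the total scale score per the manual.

35

Convert to 0–6: 6, 0, 1, 0, 1, 0, 3, 1, 0, 1, 5, 5, 6, 0, 5, 5
Reverse-coded (reverse-coded value = 6 − response):
  item 1: 6 − 6 = 0
  item 2: 6 − 0 = 6
  item 3: 6 − 1 = 5
  item 7: 6 − 3 = 3
  item 9: 6 − 0 = 6
  item 11: 6 − 5 = 1
  item 13: 6 − 6 = 0
  item 15: 6 − 5 = 1
Scored: 0, 6, 5, 0, 1, 0, 3, 1, 6, 1, 1, 5, 0, 0, 1, 5
Total = 35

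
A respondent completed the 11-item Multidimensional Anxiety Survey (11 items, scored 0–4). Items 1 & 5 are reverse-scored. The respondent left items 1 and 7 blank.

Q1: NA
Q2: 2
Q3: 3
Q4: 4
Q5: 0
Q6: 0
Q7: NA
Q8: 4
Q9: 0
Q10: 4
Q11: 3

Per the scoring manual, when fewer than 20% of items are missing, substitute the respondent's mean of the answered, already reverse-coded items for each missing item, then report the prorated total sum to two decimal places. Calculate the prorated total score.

29.33

Reverse-coded (on a 0–4 scale, reversed = 4 − raw):
  item 5: 4 − 0 = 4
Completed scored items (9 of 11): 2, 3, 4, 4, 0, 4, 0, 4, 3; sum = 24.
Person mean = 24 / 9 ≈ 2.6667
Prorated total = (24 / 9) × 11 = 29.33 (to 2 dp)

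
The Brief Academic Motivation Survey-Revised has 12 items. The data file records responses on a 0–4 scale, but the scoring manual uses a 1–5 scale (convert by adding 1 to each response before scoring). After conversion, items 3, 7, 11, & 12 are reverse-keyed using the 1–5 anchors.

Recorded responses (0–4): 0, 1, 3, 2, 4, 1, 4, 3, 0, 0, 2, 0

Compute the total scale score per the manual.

Convert to 1–5: 1, 2, 4, 3, 5, 2, 5, 4, 1, 1, 3, 1
Reverse-coded (on a 1–5 scale, reversed = 6 − raw):
  item 3: 6 − 4 = 2
  item 7: 6 − 5 = 1
  item 11: 6 − 3 = 3
  item 12: 6 − 1 = 5
Scored: 1, 2, 2, 3, 5, 2, 1, 4, 1, 1, 3, 5
Total = 30

30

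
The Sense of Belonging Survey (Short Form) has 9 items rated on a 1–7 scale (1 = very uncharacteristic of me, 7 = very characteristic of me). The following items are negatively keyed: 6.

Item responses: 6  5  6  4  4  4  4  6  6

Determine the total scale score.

45

Apply reverse scoring (on a 1–7 scale, reversed = 8 − raw):
  item 6: 8 − 4 = 4
Scored items: 6, 5, 6, 4, 4, 4, 4, 6, 6
Total = 6 + 5 + 6 + 4 + 4 + 4 + 4 + 6 + 6 = 45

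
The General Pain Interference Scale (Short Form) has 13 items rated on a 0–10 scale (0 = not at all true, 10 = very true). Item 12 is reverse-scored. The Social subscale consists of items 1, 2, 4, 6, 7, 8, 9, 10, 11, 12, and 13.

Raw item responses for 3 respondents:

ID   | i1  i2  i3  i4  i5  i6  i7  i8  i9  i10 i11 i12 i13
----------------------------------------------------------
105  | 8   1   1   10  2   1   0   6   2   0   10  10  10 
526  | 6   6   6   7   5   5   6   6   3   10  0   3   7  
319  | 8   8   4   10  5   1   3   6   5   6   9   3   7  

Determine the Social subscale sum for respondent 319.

70

Respondent 319 raw: 8, 8, 4, 10, 5, 1, 3, 6, 5, 6, 9, 3, 7.
Social items: 1, 2, 4, 6, 7, 8, 9, 10, 11, 12, 13.
Reverse-coded (on a 0–10 scale, reversed = 10 − raw):
  item 1: 8
  item 2: 8
  item 4: 10
  item 6: 1
  item 7: 3
  item 8: 6
  item 9: 5
  item 10: 6
  item 11: 9
  item 12: 10 − 3 = 7
  item 13: 7
Sum = 8 + 8 + 10 + 1 + 3 + 6 + 5 + 6 + 9 + 7 + 7 = 70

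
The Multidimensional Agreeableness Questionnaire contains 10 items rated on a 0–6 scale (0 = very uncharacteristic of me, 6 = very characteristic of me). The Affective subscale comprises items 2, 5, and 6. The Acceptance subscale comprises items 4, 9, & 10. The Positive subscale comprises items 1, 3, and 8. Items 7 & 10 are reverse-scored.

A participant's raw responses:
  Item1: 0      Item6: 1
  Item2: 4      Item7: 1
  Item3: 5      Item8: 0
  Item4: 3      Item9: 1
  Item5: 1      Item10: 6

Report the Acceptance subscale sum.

4

Acceptance items: 4, 9, 10.
Of these, item 10 is reverse-scored; reverse-coded value = 6 − response.
  item 4: 3
  item 9: 1
  item 10: 6 − 6 = 0
Sum = 3 + 1 + 0 = 4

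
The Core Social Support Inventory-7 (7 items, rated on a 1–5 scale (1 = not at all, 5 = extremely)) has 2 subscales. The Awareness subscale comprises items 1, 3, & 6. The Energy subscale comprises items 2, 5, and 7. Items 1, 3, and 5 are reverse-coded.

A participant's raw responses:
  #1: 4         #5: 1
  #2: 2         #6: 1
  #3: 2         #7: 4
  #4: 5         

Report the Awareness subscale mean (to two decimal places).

2.33

Awareness items: 1, 3, 6.
Of these, items 1 & 3 are reverse-coded; reverse-coded value = 6 − response.
  item 1: 6 − 4 = 2
  item 3: 6 − 2 = 4
  item 6: 1
Sum = 2 + 4 + 1 = 7
Mean = 7 / 3 = 2.33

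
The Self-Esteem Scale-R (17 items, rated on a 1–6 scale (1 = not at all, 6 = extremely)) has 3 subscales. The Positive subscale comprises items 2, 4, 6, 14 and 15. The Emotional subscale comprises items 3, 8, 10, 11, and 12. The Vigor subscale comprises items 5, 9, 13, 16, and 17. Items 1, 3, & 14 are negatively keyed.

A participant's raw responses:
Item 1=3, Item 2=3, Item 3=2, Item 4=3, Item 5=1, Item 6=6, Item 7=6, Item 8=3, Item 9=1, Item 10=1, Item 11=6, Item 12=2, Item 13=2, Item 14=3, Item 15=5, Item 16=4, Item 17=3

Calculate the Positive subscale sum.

21

Positive items: 2, 4, 6, 14, 15.
Of these, item 14 is negatively keyed; reversed = (1+6) − raw = 7 − raw.
  item 2: 3
  item 4: 3
  item 6: 6
  item 14: 7 − 3 = 4
  item 15: 5
Sum = 3 + 3 + 6 + 4 + 5 = 21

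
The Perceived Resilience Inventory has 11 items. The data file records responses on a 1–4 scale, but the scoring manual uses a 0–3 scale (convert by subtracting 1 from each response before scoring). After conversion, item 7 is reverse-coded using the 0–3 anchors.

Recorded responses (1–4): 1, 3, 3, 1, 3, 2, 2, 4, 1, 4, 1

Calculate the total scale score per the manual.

15

Convert to 0–3: 0, 2, 2, 0, 2, 1, 1, 3, 0, 3, 0
Reverse-coded (on a 0–3 scale, reversed = 3 − raw):
  item 7: 3 − 1 = 2
Scored: 0, 2, 2, 0, 2, 1, 2, 3, 0, 3, 0
Total = 15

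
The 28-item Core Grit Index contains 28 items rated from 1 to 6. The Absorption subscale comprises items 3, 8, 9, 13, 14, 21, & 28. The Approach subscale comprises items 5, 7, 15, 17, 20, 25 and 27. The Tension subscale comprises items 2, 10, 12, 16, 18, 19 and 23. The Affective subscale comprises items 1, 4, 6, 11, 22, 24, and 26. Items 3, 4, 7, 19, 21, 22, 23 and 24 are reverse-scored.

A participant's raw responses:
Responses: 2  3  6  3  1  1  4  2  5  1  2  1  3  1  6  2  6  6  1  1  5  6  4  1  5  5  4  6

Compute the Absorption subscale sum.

20

Absorption items: 3, 8, 9, 13, 14, 21, 28.
Of these, items 3 & 21 are reverse-scored; reversed = (1+6) − raw = 7 − raw.
  item 3: 7 − 6 = 1
  item 8: 2
  item 9: 5
  item 13: 3
  item 14: 1
  item 21: 7 − 5 = 2
  item 28: 6
Sum = 1 + 2 + 5 + 3 + 1 + 2 + 6 = 20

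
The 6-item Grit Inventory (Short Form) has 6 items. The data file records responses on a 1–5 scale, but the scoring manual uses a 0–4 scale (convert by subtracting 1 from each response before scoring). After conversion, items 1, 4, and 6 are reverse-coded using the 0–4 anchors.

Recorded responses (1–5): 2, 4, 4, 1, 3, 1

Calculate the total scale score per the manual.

Convert to 0–4: 1, 3, 3, 0, 2, 0
Reverse-coded (reverse-coded value = 4 − response):
  item 1: 4 − 1 = 3
  item 4: 4 − 0 = 4
  item 6: 4 − 0 = 4
Scored: 3, 3, 3, 4, 2, 4
Total = 19

19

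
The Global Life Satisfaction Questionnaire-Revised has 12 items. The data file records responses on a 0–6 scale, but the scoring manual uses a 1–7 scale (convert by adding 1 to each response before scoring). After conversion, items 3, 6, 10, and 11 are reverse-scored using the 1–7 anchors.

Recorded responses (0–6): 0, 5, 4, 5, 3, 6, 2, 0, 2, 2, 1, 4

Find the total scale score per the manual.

44

Convert to 1–7: 1, 6, 5, 6, 4, 7, 3, 1, 3, 3, 2, 5
Reverse-coded (on a 1–7 scale, reversed = 8 − raw):
  item 3: 8 − 5 = 3
  item 6: 8 − 7 = 1
  item 10: 8 − 3 = 5
  item 11: 8 − 2 = 6
Scored: 1, 6, 3, 6, 4, 1, 3, 1, 3, 5, 6, 5
Total = 44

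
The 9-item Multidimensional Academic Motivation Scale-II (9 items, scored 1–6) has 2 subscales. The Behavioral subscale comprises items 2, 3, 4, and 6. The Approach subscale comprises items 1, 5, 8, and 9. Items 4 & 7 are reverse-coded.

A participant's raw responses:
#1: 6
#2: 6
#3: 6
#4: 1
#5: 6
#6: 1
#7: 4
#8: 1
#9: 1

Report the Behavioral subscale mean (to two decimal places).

Behavioral items: 2, 3, 4, 6.
Of these, item 4 is reverse-coded; reverse-coded value = 7 − response.
  item 2: 6
  item 3: 6
  item 4: 7 − 1 = 6
  item 6: 1
Sum = 6 + 6 + 6 + 1 = 19
Mean = 19 / 4 = 4.75

4.75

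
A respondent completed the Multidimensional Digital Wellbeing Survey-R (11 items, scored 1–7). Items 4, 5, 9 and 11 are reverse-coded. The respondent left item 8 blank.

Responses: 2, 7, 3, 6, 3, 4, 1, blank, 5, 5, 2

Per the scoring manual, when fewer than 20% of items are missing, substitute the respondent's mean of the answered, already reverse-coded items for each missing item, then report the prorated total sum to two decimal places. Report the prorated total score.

Reverse-coded (reverse-coded value = 8 − response):
  item 4: 8 − 6 = 2
  item 5: 8 − 3 = 5
  item 9: 8 − 5 = 3
  item 11: 8 − 2 = 6
Completed scored items (10 of 11): 2, 7, 3, 2, 5, 4, 1, 3, 5, 6; sum = 38.
Person mean = 38 / 10 ≈ 3.8000
Prorated total = (38 / 10) × 11 = 41.80 (to 2 dp)

41.80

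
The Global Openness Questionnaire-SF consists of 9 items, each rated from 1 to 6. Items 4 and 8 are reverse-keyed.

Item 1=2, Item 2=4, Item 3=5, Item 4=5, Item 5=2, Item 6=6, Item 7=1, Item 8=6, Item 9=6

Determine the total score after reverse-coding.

Reverse-coded items (reverse-coded value = 7 − response):
  item 4: 7 − 5 = 2
  item 8: 7 − 6 = 1
Scored items: 2, 4, 5, 2, 2, 6, 1, 1, 6
Total = 2 + 4 + 5 + 2 + 2 + 6 + 1 + 1 + 6 = 29

29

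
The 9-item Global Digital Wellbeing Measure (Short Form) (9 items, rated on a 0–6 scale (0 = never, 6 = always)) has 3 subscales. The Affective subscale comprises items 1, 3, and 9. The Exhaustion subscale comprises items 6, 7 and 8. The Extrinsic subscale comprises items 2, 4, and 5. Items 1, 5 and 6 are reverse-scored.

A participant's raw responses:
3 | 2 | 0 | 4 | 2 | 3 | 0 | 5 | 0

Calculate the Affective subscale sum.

3

Affective items: 1, 3, 9.
Of these, item 1 is reverse-scored; reverse-coded value = 6 − response.
  item 1: 6 − 3 = 3
  item 3: 0
  item 9: 0
Sum = 3 + 0 + 0 = 3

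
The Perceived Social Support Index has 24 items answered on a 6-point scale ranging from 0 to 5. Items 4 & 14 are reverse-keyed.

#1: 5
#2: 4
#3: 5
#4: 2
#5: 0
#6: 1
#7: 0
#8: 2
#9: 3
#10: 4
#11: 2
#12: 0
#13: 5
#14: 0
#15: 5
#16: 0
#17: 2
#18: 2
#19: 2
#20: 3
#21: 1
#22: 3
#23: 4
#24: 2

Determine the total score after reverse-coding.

63

Raw sum = 57. Reverse-keyed items: 4, 14; their raw sum = 2.
Each reversal replaces raw with 5 − raw, changing the total by 5 − 2·raw per item.
Total = 57 + 2·5 − 2·2 = 57 + 10 − 4 = 63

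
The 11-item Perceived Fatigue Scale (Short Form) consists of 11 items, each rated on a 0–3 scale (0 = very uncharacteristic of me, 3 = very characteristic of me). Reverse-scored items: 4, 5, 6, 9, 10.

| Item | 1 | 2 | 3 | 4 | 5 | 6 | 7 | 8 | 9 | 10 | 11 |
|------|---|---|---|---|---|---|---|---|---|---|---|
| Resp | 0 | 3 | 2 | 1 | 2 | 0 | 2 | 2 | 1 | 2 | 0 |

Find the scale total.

18

Reversing items 4, 5, 6, 9, and 10 with 3 − raw:
Total = 0 + 3 + 2 + (3−1) + (3−2) + (3−0) + 2 + 2 + (3−1) + (3−2) + 0
      = 0 + 3 + 2 + 2 + 1 + 3 + 2 + 2 + 2 + 1 + 0 = 18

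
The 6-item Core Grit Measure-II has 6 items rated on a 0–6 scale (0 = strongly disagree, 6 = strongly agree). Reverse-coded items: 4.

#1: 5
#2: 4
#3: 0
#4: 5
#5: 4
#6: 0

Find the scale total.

14

Reversing item 4 with 6 − raw:
Total = 5 + 4 + 0 + (6−5) + 4 + 0
      = 5 + 4 + 0 + 1 + 4 + 0 = 14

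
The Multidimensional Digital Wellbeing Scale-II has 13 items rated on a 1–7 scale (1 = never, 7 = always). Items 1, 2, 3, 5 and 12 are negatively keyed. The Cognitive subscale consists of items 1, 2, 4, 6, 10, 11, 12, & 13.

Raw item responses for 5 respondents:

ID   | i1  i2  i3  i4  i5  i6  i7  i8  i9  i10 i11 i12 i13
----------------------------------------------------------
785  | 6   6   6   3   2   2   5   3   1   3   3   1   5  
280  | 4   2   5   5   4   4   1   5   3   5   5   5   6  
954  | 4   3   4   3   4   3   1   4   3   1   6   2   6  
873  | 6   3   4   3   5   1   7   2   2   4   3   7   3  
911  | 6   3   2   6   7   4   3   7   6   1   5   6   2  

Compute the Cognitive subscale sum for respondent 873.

22

Respondent 873 raw: 6, 3, 4, 3, 5, 1, 7, 2, 2, 4, 3, 7, 3.
Cognitive items: 1, 2, 4, 6, 10, 11, 12, 13.
Reverse-coded (reversed = (1+7) − raw = 8 − raw):
  item 1: 8 − 6 = 2
  item 2: 8 − 3 = 5
  item 4: 3
  item 6: 1
  item 10: 4
  item 11: 3
  item 12: 8 − 7 = 1
  item 13: 3
Sum = 2 + 5 + 3 + 1 + 4 + 3 + 1 + 3 = 22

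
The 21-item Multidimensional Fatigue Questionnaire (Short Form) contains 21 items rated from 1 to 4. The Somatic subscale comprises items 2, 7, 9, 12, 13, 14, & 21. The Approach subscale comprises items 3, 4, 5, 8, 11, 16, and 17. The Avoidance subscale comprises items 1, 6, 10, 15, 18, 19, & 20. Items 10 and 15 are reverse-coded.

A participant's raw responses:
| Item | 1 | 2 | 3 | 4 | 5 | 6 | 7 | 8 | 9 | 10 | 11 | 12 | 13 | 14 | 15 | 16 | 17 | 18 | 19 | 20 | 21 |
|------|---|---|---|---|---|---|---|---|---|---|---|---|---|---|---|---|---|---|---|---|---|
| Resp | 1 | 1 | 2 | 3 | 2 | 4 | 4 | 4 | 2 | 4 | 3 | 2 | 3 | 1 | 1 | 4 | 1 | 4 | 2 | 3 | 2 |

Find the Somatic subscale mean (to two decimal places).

2.14

Somatic items: 2, 7, 9, 12, 13, 14, 21.
  item 2: 1
  item 7: 4
  item 9: 2
  item 12: 2
  item 13: 3
  item 14: 1
  item 21: 2
Sum = 1 + 4 + 2 + 2 + 3 + 1 + 2 = 15
Mean = 15 / 7 = 2.14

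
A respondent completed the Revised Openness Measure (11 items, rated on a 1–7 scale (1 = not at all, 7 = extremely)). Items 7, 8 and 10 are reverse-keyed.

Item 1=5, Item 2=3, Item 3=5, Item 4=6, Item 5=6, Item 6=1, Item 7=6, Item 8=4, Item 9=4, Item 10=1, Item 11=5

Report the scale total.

Reverse-coded items (reversed = (1+7) − raw = 8 − raw):
  item 7: 8 − 6 = 2
  item 8: 8 − 4 = 4
  item 10: 8 − 1 = 7
Scored items: 5, 3, 5, 6, 6, 1, 2, 4, 4, 7, 5
Total = 5 + 3 + 5 + 6 + 6 + 1 + 2 + 4 + 4 + 7 + 5 = 48

48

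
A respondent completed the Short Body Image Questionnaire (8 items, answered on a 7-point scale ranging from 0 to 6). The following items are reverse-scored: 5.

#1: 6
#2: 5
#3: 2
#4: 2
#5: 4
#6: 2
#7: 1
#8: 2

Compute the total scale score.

22

Reversing item 5 with 6 − raw:
Total = 6 + 5 + 2 + 2 + (6−4) + 2 + 1 + 2
      = 6 + 5 + 2 + 2 + 2 + 2 + 1 + 2 = 22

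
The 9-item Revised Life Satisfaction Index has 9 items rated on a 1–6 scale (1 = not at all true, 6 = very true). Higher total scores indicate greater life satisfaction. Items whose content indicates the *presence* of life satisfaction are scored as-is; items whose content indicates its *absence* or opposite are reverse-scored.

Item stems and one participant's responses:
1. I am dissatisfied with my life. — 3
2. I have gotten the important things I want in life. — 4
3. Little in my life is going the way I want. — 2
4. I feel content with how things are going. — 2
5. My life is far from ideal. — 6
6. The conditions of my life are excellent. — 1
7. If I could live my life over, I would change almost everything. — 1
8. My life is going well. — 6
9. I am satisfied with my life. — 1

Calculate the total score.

30

Items 1, 3, 5, 7 describe the absence/opposite of life satisfaction → reverse-score.
reverse-coded value = 7 − response.
  item 1: 7 − 3 = 4
  item 2: 4
  item 3: 7 − 2 = 5
  item 4: 2
  item 5: 7 − 6 = 1
  item 6: 1
  item 7: 7 − 1 = 6
  item 8: 6
  item 9: 1
Total = 4 + 4 + 5 + 2 + 1 + 1 + 6 + 6 + 1 = 30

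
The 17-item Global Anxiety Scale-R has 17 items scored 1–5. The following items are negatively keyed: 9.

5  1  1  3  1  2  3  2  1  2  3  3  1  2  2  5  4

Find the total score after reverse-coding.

45

Raw sum = 41. Negatively keyed items: 9; their raw sum = 1.
Each reversal replaces raw with 6 − raw, changing the total by 6 − 2·raw per item.
Total = 41 + 1·6 − 2·1 = 41 + 6 − 2 = 45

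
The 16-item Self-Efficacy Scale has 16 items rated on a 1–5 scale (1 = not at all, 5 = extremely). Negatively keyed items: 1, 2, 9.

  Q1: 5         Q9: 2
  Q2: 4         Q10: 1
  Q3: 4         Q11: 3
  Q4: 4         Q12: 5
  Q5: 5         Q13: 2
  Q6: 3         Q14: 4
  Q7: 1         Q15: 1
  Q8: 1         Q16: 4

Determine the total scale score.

45

Apply reverse scoring (on a 1–5 scale, reversed = 6 − raw):
  item 1: 6 − 5 = 1
  item 2: 6 − 4 = 2
  item 9: 6 − 2 = 4
Scored responses: 1, 2, 4, 4, 5, 3, 1, 1, 4, 1, 3, 5, 2, 4, 1, 4
Total = 1 + 2 + 4 + 4 + 5 + 3 + 1 + 1 + 4 + 1 + 3 + 5 + 2 + 4 + 1 + 4 = 45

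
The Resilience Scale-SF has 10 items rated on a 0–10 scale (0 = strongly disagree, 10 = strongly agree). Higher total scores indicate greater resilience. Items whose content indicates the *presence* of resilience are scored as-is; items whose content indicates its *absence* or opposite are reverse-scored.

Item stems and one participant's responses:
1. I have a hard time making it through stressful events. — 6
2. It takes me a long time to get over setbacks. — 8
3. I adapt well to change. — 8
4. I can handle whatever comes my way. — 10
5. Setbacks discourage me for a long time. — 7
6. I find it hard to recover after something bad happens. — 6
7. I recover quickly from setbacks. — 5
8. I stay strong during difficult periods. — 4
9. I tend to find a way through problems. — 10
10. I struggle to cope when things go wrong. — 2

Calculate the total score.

58

Items 1, 2, 5, 6, 10 describe the absence/opposite of resilience → reverse-score.
reversed = (0+10) − raw = 10 − raw.
  item 1: 10 − 6 = 4
  item 2: 10 − 8 = 2
  item 3: 8
  item 4: 10
  item 5: 10 − 7 = 3
  item 6: 10 − 6 = 4
  item 7: 5
  item 8: 4
  item 9: 10
  item 10: 10 − 2 = 8
Total = 4 + 2 + 8 + 10 + 3 + 4 + 5 + 4 + 10 + 8 = 58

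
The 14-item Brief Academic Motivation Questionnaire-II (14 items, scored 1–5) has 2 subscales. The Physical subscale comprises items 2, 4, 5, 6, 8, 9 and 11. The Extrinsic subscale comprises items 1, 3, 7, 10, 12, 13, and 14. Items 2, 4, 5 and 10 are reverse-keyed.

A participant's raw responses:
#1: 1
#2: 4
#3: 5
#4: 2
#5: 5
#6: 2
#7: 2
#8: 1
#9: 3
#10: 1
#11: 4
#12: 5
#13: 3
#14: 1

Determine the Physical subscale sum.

17

Physical items: 2, 4, 5, 6, 8, 9, 11.
Of these, items 2, 4, and 5 are reverse-keyed; on a 1–5 scale, reversed = 6 − raw.
  item 2: 6 − 4 = 2
  item 4: 6 − 2 = 4
  item 5: 6 − 5 = 1
  item 6: 2
  item 8: 1
  item 9: 3
  item 11: 4
Sum = 2 + 4 + 1 + 2 + 1 + 3 + 4 = 17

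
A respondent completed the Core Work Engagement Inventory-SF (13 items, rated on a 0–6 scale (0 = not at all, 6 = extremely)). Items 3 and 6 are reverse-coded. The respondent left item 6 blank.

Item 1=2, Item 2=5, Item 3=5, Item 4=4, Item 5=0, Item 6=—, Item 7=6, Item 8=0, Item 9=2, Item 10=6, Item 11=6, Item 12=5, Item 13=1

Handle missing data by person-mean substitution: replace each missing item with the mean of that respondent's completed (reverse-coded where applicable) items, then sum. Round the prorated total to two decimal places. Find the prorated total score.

41.17

Reverse-coded (reverse-coded value = 6 − response):
  item 3: 6 − 5 = 1
Completed scored items (12 of 13): 2, 5, 1, 4, 0, 6, 0, 2, 6, 6, 5, 1; sum = 38.
Person mean = 38 / 12 ≈ 3.1667
Prorated total = (38 / 12) × 13 = 41.17 (to 2 dp)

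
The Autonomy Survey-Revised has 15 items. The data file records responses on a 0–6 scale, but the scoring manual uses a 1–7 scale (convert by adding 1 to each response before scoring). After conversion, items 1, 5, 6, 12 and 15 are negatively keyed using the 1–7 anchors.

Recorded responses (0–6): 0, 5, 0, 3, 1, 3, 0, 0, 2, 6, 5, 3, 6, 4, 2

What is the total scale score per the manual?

Convert to 1–7: 1, 6, 1, 4, 2, 4, 1, 1, 3, 7, 6, 4, 7, 5, 3
Reverse-coded (reversed = (1+7) − raw = 8 − raw):
  item 1: 8 − 1 = 7
  item 5: 8 − 2 = 6
  item 6: 8 − 4 = 4
  item 12: 8 − 4 = 4
  item 15: 8 − 3 = 5
Scored: 7, 6, 1, 4, 6, 4, 1, 1, 3, 7, 6, 4, 7, 5, 5
Total = 67

67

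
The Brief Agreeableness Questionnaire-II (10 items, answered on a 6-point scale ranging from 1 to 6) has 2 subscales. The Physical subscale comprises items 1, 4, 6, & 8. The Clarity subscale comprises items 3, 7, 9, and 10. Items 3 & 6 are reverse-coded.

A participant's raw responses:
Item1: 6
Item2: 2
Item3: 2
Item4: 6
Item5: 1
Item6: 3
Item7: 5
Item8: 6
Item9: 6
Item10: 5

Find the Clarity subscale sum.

21

Clarity items: 3, 7, 9, 10.
Of these, item 3 is reverse-coded; reversed = (1+6) − raw = 7 − raw.
  item 3: 7 − 2 = 5
  item 7: 5
  item 9: 6
  item 10: 5
Sum = 5 + 5 + 6 + 5 = 21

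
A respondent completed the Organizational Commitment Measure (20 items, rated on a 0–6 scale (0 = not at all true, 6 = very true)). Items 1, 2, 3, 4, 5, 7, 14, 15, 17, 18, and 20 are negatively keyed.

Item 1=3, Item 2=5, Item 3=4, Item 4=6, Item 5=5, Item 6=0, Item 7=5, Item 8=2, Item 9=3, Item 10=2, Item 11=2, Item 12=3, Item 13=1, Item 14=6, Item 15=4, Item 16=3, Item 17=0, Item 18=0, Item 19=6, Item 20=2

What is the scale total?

48

Raw sum = 62. Negatively keyed items: 1, 2, 3, 4, 5, 7, 14, 15, 17, 18, 20; their raw sum = 40.
Each reversal replaces raw with 6 − raw, changing the total by 6 − 2·raw per item.
Total = 62 + 11·6 − 2·40 = 62 + 66 − 80 = 48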